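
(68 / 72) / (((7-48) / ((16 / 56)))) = -17 / 2583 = -0.01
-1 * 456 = -456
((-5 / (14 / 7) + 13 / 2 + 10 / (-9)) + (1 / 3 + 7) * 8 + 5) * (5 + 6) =732.11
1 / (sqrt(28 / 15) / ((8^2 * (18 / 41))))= 576 * sqrt(105) / 287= 20.57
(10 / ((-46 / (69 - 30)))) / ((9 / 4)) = -260 / 69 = -3.77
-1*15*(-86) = 1290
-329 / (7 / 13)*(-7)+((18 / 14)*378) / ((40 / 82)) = 52733 / 10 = 5273.30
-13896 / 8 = -1737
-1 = -1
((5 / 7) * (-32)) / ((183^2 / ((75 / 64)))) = -125 / 156282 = -0.00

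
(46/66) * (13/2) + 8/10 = 1759/330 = 5.33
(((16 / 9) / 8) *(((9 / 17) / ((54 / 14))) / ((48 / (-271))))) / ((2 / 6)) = -1897 / 3672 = -0.52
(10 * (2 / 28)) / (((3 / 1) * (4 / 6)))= 5 / 14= 0.36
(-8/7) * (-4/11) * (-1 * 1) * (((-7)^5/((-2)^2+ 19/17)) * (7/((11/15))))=13027.94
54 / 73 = 0.74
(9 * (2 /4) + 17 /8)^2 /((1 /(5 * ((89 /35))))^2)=22250089 /3136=7095.05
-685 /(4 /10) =-3425 /2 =-1712.50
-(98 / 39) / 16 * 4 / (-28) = 7 / 312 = 0.02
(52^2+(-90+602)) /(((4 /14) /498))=5605488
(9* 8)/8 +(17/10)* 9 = 243/10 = 24.30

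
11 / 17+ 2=45 / 17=2.65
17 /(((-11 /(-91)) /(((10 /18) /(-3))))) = -7735 /297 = -26.04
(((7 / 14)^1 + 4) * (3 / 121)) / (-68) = -0.00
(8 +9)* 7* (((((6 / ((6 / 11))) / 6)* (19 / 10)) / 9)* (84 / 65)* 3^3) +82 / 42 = 10981436 / 6825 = 1609.00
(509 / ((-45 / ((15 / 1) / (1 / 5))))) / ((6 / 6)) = -848.33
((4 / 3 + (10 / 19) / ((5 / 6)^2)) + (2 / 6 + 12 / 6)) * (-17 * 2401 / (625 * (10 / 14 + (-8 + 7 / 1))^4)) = -43361.42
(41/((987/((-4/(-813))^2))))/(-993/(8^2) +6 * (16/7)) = -41984/75209679603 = -0.00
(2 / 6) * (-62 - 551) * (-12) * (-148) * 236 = -85643456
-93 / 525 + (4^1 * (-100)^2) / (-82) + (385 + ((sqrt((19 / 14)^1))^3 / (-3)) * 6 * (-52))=-738896 / 7175 + 494 * sqrt(266) / 49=61.44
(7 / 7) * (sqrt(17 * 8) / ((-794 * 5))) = -sqrt(34) / 1985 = -0.00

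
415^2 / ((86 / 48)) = 4133400 / 43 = 96125.58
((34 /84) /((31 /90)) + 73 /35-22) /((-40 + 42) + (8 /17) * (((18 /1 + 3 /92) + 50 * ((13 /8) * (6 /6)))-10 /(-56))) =-0.38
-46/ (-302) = 23/ 151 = 0.15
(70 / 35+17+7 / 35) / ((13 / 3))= 288 / 65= 4.43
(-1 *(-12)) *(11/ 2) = 66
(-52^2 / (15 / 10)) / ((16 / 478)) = -161564 / 3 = -53854.67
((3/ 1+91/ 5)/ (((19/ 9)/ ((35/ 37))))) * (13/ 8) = 43407/ 2812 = 15.44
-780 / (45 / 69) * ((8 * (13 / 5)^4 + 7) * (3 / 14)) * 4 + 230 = -381718.55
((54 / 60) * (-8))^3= -46656 / 125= -373.25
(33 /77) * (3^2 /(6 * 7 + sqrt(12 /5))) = 135 /1468 -9 * sqrt(15) /10276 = 0.09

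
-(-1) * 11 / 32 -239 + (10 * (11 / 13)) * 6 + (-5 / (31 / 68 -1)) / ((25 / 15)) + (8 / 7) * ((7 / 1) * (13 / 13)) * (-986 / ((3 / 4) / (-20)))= 9704546401 / 46176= 210164.29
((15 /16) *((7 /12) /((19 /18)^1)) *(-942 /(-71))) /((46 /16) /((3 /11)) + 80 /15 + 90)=21195 /326458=0.06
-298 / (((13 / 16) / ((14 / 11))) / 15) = -1001280 / 143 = -7001.96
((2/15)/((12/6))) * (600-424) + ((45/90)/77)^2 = 4174031/355740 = 11.73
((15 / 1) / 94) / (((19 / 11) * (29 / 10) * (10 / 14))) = 1155 / 25897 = 0.04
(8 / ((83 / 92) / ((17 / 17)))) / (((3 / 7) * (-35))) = -736 / 1245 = -0.59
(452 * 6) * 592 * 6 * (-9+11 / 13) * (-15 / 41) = 28736413.06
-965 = -965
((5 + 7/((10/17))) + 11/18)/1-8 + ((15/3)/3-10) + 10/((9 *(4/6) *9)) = 184/135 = 1.36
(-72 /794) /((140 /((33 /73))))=-297 /1014335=-0.00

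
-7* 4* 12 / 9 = -112 / 3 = -37.33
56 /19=2.95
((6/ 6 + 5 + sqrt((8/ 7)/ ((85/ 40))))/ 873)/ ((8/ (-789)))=-263/ 388 - 263* sqrt(119)/ 34629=-0.76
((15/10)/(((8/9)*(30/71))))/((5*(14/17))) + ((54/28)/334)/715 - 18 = -17.03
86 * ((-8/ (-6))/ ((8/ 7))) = 301/ 3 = 100.33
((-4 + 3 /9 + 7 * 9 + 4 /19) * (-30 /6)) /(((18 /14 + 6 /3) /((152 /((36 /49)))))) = -11641420 /621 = -18746.25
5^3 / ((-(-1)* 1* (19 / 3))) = 375 / 19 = 19.74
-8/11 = -0.73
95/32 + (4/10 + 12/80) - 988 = -157517/160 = -984.48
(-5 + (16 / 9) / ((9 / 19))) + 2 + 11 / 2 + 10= 2633 / 162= 16.25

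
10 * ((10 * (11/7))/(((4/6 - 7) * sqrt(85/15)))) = -3300 * sqrt(51)/2261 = -10.42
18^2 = 324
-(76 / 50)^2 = -1444 / 625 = -2.31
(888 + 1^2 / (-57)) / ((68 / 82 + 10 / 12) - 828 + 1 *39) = -830086 / 736003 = -1.13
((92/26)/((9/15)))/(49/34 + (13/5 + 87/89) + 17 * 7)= 3479900/73179717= 0.05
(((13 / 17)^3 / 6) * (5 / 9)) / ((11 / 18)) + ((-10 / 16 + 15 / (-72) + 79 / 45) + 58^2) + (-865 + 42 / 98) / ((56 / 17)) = 369712508008 / 119164815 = 3102.53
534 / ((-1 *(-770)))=267 / 385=0.69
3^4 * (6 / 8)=243 / 4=60.75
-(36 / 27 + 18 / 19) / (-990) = 13 / 5643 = 0.00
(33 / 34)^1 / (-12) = -11 / 136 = -0.08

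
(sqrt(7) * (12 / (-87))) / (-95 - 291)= 0.00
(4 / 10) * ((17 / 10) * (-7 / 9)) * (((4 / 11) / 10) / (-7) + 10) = -65416 / 12375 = -5.29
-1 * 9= -9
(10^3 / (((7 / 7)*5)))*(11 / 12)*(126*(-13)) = -300300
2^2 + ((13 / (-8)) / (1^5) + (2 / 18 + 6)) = 611 / 72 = 8.49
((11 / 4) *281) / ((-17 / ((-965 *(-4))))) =-2982815 / 17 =-175459.71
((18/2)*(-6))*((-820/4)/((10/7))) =7749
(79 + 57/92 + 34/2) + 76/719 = 6398183/66148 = 96.73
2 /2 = 1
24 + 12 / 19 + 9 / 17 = 8127 / 323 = 25.16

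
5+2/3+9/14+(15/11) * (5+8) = 11105/462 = 24.04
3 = 3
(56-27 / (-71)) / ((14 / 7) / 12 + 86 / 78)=44.42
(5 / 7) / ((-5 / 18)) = -2.57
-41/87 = -0.47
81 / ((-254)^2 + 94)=81 / 64610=0.00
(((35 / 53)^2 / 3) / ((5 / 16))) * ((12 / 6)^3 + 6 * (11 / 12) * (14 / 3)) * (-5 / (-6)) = 989800 / 75843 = 13.05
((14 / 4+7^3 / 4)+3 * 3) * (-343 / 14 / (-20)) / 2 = 19257 / 320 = 60.18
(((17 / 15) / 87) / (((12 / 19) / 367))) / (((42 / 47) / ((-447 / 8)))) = -473.31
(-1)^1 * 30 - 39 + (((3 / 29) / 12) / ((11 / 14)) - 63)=-84209 / 638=-131.99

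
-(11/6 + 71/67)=-1163/402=-2.89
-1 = -1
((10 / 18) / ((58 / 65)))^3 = 34328125 / 142236648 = 0.24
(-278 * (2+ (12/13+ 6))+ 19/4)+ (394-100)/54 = -1156157/468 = -2470.42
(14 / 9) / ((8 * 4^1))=7 / 144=0.05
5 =5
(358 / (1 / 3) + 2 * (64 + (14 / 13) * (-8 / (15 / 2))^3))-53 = 50297687 / 43875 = 1146.39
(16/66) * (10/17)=80/561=0.14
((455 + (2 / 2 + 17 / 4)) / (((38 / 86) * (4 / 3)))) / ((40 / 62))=7362159 / 6080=1210.88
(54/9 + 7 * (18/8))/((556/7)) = 609/2224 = 0.27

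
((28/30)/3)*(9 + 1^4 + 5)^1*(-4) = -18.67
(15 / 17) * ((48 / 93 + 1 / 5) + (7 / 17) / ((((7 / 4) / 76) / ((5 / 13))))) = 780393 / 116467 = 6.70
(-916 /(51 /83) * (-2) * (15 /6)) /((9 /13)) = 4941820 /459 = 10766.49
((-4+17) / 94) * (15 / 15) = 13 / 94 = 0.14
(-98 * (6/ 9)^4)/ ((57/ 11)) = -17248/ 4617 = -3.74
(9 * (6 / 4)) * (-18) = -243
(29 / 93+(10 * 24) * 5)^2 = 12461033641 / 8649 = 1440748.48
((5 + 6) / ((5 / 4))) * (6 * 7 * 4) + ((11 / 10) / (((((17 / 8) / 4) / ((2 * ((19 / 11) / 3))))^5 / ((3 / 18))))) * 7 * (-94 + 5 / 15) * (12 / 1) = -5117622918474438176 / 75772720498365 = -67539.12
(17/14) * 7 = 17/2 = 8.50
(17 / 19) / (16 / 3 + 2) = 51 / 418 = 0.12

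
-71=-71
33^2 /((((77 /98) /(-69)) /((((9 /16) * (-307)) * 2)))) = 132118371 /4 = 33029592.75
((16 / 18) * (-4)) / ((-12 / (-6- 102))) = -32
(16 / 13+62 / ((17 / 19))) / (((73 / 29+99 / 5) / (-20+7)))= -1129985 / 27506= -41.08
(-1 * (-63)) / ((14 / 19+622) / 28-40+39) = 8379 / 2825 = 2.97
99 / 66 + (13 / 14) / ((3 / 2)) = 89 / 42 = 2.12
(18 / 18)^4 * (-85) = -85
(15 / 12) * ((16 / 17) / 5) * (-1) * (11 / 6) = -22 / 51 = -0.43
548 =548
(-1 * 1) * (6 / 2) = -3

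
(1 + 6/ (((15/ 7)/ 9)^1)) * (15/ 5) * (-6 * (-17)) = 40086/ 5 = 8017.20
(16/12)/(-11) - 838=-27658/33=-838.12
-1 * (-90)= 90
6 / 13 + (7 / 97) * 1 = 673 / 1261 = 0.53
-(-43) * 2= 86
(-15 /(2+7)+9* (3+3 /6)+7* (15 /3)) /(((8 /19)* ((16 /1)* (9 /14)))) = 51737 /3456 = 14.97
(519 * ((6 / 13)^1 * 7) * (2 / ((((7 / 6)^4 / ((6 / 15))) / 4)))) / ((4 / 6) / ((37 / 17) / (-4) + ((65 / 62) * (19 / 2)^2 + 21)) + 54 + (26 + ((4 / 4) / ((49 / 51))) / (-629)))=267483236276736 / 7388782923655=36.20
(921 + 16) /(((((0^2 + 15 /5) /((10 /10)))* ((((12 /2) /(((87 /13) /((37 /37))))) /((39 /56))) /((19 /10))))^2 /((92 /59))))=6542905151 /18502400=353.62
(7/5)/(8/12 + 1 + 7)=21/130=0.16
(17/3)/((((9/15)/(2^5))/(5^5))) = 944444.44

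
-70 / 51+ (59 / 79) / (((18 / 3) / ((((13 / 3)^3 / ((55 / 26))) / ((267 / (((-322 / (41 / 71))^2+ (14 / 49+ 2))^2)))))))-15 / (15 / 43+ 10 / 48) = 1763971295471442687731946214 / 1017476344441771137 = 1733673028.48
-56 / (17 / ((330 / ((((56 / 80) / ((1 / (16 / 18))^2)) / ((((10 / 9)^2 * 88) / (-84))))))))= 302500 / 119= 2542.02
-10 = -10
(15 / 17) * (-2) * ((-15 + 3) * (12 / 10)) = 432 / 17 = 25.41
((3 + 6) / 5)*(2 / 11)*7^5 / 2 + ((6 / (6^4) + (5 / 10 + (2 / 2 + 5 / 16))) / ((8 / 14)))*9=29344721 / 10560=2778.86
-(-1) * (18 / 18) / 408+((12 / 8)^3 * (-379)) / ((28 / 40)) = -5218823 / 2856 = -1827.32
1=1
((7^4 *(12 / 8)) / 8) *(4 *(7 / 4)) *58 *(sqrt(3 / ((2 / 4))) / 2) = 1462209 *sqrt(6) / 16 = 223854.12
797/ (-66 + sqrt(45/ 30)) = -35068/ 2903 - 797 *sqrt(6)/ 8709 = -12.30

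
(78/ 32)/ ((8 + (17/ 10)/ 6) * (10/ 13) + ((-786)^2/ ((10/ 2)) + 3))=7605/ 385533944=0.00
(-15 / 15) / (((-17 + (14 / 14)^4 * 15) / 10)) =5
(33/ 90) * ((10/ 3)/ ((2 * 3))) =11/ 54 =0.20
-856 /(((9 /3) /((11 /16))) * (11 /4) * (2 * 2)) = -107 /6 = -17.83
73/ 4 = 18.25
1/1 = 1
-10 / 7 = -1.43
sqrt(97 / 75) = sqrt(291) / 15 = 1.14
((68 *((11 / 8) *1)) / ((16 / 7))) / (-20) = -1309 / 640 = -2.05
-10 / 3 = -3.33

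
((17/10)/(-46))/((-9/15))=17/276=0.06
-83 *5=-415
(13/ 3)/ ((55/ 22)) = 26/ 15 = 1.73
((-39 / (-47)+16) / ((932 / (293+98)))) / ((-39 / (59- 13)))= -7113463 / 854178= -8.33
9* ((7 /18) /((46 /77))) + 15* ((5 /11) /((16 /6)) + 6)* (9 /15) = 124259 /2024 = 61.39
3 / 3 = 1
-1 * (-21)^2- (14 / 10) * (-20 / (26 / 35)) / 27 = -439.60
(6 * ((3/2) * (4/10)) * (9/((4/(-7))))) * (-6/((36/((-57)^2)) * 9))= 68229/20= 3411.45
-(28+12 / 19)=-544 / 19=-28.63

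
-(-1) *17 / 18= 17 / 18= 0.94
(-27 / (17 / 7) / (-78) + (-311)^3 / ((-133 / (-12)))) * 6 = -478636610535 / 29393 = -16284033.97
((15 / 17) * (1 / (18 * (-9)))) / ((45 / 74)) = -37 / 4131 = -0.01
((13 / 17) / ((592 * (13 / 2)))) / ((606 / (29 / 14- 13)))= -0.00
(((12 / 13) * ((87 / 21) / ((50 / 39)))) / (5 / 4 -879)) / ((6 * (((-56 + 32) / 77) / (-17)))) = -5423 / 175550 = -0.03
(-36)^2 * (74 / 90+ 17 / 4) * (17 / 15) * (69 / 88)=292077 / 50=5841.54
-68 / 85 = -4 / 5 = -0.80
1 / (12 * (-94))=-1 / 1128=-0.00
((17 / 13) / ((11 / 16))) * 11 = 272 / 13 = 20.92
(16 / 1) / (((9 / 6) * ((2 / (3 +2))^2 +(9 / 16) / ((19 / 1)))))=243200 / 4323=56.26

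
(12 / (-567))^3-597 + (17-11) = -3990000043 / 6751269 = -591.00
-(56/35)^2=-64/25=-2.56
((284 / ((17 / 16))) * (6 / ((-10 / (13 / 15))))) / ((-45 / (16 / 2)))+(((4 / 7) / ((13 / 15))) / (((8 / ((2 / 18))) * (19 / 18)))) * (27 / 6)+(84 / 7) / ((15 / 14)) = 2377453283 / 66134250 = 35.95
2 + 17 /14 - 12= -8.79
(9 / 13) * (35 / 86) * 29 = 9135 / 1118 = 8.17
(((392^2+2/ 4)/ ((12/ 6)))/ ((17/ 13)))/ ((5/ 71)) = 283664667/ 340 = 834307.84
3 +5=8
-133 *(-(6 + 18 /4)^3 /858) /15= 11.96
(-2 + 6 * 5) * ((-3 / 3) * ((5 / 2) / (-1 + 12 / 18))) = 210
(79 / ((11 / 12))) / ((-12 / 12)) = -948 / 11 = -86.18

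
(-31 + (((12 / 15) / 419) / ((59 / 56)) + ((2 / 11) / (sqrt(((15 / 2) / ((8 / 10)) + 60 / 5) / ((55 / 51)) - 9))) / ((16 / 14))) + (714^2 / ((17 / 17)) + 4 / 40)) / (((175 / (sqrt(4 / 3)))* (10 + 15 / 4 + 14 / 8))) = 2* sqrt(330) / 1764675 + 252038061638* sqrt(3) / 2011671375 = 217.01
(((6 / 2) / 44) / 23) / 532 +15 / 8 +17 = 10162001 / 538384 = 18.88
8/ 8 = 1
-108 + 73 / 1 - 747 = -782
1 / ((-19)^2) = 1 / 361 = 0.00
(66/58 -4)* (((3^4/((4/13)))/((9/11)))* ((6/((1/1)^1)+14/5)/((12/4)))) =-391677/145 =-2701.22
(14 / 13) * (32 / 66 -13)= -5782 / 429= -13.48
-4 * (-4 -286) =1160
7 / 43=0.16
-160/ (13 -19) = 80/ 3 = 26.67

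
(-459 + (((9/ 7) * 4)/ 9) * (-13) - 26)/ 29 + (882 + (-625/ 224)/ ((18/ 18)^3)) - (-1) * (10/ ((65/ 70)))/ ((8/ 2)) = 10434417/ 12064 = 864.92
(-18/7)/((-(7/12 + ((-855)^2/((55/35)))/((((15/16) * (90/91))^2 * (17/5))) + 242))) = 0.00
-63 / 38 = -1.66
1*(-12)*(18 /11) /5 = -216 /55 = -3.93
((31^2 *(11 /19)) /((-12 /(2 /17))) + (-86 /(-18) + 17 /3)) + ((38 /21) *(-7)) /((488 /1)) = 3520931 /709308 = 4.96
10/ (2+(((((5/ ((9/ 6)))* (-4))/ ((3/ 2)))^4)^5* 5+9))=121576654590569288010/ 576460752303423488133734320049626216811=0.00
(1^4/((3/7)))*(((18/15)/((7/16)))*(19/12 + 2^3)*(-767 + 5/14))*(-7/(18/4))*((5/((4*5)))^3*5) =1234295/216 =5714.33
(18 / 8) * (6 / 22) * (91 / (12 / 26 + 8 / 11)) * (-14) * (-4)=223587 / 85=2630.44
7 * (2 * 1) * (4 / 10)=28 / 5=5.60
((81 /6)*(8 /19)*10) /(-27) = -40 /19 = -2.11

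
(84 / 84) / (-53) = -1 / 53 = -0.02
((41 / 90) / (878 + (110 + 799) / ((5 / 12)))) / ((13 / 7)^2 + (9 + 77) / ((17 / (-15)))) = -34153 / 16614637668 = -0.00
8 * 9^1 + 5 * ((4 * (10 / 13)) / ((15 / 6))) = 1016 / 13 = 78.15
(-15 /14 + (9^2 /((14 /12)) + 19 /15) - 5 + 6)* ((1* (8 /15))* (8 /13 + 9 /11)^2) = 99723644 /1288287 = 77.41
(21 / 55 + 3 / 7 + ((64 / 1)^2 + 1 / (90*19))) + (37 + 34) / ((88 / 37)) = 2173430999 / 526680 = 4126.66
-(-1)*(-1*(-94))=94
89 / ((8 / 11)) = 979 / 8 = 122.38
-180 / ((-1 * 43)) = 180 / 43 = 4.19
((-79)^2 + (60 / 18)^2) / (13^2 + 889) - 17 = -105605 / 9522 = -11.09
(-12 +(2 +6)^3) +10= 510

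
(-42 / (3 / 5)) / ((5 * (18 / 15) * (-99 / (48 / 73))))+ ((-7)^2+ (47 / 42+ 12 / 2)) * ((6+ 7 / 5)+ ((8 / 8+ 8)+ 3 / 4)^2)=6649042823 / 1156320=5750.18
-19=-19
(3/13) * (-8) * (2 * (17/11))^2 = -27744/1573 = -17.64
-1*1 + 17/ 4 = 13/ 4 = 3.25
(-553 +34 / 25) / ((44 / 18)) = -124119 / 550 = -225.67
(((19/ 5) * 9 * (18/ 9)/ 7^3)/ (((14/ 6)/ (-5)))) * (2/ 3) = -684/ 2401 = -0.28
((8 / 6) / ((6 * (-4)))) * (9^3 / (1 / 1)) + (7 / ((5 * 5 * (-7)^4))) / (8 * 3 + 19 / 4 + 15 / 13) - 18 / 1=-1560092521 / 26668250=-58.50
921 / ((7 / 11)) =10131 / 7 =1447.29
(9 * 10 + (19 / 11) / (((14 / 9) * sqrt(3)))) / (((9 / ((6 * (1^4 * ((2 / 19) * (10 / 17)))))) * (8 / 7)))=3.27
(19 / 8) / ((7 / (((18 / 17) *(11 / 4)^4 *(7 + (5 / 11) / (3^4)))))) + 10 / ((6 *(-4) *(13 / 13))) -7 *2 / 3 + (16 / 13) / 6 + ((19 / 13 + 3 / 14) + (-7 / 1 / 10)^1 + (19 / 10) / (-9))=383356637 / 2741760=139.82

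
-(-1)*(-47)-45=-92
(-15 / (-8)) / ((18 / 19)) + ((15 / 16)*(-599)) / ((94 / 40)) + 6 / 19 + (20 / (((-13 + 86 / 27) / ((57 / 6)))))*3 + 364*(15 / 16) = 105653591 / 2271792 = 46.51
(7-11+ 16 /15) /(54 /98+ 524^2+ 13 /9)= -1617 /151361120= -0.00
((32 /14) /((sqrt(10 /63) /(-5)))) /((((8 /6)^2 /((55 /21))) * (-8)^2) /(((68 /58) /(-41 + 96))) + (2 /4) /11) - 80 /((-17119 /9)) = 720 /17119 - 26928 * sqrt(70) /16006501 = 0.03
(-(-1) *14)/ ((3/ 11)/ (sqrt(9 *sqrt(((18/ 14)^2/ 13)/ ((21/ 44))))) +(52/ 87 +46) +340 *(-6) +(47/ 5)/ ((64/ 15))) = -17109309324265681383525686964096/ 2433431613687982779257649433498283-11835351319169186443751424 *sqrt(2) *39^(1/ 4) *77^(3/ 4)/ 2433431613687982779257649433498283-1260812630234122420224 *sqrt(3003)/ 2433431613687982779257649433498283-67156793477824512 *sqrt(2) *39^(3/ 4) *77^(1/ 4)/ 2433431613687982779257649433498283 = -0.01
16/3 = 5.33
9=9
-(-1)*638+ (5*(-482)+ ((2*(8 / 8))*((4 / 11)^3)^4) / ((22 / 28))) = -61174245449283684 / 34522712143931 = -1772.00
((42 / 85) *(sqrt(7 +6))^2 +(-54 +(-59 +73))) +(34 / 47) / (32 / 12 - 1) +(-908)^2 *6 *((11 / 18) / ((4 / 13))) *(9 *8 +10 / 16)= 17103328914041 / 23970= 713530618.02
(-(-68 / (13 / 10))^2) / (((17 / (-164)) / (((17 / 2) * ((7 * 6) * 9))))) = 84807990.53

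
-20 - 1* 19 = -39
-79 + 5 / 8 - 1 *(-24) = -435 / 8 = -54.38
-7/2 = -3.50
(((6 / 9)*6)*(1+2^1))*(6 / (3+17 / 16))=1152 / 65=17.72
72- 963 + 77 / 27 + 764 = -3352 / 27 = -124.15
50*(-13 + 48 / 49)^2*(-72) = -1248915600 / 2401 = -520164.76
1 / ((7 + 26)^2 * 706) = 1 / 768834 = 0.00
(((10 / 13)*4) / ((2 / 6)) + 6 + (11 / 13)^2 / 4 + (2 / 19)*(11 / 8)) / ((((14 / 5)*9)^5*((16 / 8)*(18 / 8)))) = 34684375 / 101974839666336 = 0.00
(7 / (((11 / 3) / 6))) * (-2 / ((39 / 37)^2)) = -38332 / 1859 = -20.62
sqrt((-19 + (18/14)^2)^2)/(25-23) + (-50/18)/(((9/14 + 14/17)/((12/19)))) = 7288325/974757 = 7.48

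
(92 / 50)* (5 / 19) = 46 / 95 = 0.48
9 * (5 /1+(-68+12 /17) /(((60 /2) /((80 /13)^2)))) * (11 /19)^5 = -25609524765 /547217879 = -46.80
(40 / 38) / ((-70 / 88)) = -176 / 133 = -1.32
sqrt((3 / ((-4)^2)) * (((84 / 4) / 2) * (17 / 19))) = 3 * sqrt(4522) / 152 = 1.33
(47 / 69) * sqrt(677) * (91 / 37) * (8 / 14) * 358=874952 * sqrt(677) / 2553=8917.18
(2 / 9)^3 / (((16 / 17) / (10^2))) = 850 / 729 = 1.17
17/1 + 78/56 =515/28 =18.39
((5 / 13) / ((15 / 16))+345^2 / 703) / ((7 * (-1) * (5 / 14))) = -9306446 / 137085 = -67.89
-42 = -42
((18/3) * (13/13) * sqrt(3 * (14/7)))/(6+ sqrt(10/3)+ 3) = -36 * sqrt(5)/233+ 162 * sqrt(6)/233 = 1.36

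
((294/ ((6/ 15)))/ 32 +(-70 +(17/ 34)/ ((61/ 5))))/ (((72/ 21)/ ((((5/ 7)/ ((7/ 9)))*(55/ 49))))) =-75673125/ 5356288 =-14.13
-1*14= -14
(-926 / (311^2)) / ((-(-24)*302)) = -463 / 350516904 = -0.00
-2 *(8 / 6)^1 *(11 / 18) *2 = -88 / 27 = -3.26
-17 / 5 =-3.40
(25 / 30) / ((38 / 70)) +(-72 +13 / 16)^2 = 73969697 / 14592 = 5069.20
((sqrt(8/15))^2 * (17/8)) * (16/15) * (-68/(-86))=9248/9675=0.96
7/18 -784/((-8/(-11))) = -19397/18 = -1077.61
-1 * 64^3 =-262144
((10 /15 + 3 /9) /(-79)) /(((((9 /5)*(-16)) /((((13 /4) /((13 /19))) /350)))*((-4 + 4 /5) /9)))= -0.00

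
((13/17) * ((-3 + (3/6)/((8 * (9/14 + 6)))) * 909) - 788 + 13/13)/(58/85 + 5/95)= -3899.15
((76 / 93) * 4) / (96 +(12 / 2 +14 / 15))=190 / 5983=0.03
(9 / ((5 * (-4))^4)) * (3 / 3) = 9 / 160000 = 0.00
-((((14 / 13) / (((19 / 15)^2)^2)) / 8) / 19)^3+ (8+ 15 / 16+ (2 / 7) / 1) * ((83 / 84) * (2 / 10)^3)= 714911642304500393773262423 / 9805763208882669967693482000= 0.07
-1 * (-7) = 7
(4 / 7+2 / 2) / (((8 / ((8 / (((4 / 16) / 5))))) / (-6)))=-1320 / 7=-188.57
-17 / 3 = -5.67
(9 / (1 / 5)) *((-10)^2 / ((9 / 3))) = 1500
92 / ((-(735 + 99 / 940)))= -86480 / 690999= -0.13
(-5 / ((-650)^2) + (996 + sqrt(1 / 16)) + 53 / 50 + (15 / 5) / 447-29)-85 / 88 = 967.35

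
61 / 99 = 0.62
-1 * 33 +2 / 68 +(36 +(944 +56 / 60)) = 483461 / 510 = 947.96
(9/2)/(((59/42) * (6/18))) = 567/59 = 9.61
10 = 10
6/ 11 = 0.55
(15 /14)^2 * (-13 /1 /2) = -2925 /392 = -7.46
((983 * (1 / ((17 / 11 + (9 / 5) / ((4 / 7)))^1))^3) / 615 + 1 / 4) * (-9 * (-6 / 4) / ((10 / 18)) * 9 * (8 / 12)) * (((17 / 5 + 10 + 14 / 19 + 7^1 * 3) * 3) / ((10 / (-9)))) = -1576371973204621359 / 429346993961500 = -3671.56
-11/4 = -2.75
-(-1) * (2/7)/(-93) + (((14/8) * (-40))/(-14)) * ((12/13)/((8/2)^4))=8101/541632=0.01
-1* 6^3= -216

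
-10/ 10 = -1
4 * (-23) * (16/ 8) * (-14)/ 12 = 644/ 3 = 214.67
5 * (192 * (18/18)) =960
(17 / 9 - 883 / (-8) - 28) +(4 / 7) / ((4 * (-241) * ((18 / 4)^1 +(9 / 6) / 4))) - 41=68314873 / 1579032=43.26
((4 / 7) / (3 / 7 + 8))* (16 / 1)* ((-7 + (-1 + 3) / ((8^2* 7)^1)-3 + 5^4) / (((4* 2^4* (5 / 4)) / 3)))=25.02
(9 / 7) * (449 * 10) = 40410 / 7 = 5772.86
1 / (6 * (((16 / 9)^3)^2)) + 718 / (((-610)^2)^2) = 1532969753022011 / 290368331448320000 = 0.01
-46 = -46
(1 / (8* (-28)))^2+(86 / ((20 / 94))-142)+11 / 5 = 66332677 / 250880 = 264.40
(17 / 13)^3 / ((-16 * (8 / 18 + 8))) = -44217 / 2671552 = -0.02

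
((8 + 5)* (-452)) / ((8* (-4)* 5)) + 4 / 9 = 13381 / 360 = 37.17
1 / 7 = 0.14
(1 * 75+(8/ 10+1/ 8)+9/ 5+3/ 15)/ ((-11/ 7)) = -21819/ 440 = -49.59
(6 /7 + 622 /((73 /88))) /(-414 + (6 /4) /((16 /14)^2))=-9819904 /5400759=-1.82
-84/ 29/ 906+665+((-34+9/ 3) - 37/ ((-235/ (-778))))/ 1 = 526370026/ 1029065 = 511.50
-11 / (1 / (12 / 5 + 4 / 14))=-1034 / 35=-29.54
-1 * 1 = -1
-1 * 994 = -994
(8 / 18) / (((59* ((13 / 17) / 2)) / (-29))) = -3944 / 6903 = -0.57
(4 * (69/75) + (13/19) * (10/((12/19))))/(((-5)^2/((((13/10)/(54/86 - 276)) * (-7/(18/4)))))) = 8518601/1998168750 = 0.00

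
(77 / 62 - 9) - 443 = -27947 / 62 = -450.76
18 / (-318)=-0.06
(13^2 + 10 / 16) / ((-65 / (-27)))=36639 / 520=70.46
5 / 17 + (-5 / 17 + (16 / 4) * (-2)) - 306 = -314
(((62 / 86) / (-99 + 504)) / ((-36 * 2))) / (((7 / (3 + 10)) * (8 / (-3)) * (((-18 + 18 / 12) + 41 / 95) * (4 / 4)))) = -7657 / 7145778528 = -0.00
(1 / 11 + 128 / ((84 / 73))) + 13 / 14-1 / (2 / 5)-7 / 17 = 61343 / 561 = 109.35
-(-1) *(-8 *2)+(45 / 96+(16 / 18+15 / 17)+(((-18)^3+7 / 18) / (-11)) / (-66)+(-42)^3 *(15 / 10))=-111153.79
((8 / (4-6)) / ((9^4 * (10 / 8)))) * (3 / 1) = -16 / 10935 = -0.00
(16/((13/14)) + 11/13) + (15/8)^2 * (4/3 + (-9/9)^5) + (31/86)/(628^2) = 16974411411/881842624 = 19.25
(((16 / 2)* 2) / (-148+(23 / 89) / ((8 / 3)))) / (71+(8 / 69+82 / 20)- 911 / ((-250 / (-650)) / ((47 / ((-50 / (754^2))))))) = -196512000 / 2299368810879007613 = -0.00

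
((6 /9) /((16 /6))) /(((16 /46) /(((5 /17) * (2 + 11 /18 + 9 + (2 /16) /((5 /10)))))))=49105 /19584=2.51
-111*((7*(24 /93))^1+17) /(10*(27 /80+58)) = -517704 /144677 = -3.58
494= 494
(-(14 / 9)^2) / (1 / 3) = -196 / 27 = -7.26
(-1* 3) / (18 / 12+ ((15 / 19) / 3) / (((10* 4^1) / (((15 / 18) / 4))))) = -10944 / 5477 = -2.00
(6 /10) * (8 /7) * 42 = 144 /5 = 28.80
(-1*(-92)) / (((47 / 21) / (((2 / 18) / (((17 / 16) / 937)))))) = 9654848 / 2397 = 4027.89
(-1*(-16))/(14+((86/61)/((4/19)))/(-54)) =105408/91415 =1.15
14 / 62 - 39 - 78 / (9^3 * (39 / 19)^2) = -34196444 / 881361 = -38.80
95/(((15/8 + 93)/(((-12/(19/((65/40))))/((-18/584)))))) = 75920/2277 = 33.34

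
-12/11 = -1.09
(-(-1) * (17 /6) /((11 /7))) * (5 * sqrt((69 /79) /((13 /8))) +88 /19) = 595 * sqrt(141726) /33891 +476 /57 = 14.96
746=746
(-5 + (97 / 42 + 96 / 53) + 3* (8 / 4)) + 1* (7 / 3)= 5531 / 742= 7.45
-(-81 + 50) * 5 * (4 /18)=310 /9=34.44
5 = 5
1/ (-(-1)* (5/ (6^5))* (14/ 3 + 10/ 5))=5832/ 25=233.28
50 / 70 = 5 / 7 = 0.71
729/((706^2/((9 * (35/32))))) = 229635/15949952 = 0.01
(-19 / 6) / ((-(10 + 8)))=19 / 108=0.18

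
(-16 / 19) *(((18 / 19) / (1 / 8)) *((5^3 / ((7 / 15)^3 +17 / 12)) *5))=-19440000000 / 7399417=-2627.23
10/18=5/9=0.56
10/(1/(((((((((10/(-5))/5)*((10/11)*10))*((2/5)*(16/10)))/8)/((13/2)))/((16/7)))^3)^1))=-5488/73105175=-0.00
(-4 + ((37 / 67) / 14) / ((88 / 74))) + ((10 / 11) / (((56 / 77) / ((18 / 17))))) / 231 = -397029 / 100232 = -3.96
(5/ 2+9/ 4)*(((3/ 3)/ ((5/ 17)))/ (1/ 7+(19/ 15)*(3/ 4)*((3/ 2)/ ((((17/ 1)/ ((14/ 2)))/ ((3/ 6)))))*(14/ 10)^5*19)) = 480462500/ 896147069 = 0.54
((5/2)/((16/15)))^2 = 5625/1024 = 5.49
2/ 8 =1/ 4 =0.25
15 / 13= 1.15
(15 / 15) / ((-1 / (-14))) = 14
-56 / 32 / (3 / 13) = -91 / 12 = -7.58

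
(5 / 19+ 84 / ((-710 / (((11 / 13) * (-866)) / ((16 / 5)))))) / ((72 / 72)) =1918897 / 70148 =27.35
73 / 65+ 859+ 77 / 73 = 4086289 / 4745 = 861.18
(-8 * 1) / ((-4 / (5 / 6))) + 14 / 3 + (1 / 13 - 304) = -11606 / 39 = -297.59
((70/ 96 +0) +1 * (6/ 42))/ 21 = 293/ 7056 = 0.04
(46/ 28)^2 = 529/ 196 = 2.70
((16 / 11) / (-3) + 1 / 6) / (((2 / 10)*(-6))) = 35 / 132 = 0.27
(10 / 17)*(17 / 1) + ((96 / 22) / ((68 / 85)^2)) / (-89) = 9715 / 979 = 9.92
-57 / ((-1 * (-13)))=-57 / 13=-4.38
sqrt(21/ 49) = sqrt(21)/ 7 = 0.65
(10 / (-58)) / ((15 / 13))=-13 / 87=-0.15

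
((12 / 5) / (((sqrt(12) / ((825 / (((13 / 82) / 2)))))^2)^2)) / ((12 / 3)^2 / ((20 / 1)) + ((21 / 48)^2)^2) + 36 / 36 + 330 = 203351491220563168881551 / 869996621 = 233738254048417.93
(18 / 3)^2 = 36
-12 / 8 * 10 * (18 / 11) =-270 / 11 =-24.55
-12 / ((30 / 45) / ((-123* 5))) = 11070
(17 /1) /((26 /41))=697 /26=26.81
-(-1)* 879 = 879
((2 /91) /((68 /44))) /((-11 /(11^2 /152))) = -121 /117572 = -0.00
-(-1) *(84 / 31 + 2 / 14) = 619 / 217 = 2.85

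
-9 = -9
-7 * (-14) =98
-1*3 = -3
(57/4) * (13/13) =57/4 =14.25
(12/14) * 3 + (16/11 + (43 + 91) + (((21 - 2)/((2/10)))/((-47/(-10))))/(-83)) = 41386678/300377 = 137.78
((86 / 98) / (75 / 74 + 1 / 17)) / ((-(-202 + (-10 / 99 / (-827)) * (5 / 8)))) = 17715352248 / 4372803183259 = 0.00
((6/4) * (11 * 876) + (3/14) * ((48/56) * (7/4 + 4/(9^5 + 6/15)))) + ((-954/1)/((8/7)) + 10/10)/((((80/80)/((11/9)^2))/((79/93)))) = 13396.33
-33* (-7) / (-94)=-231 / 94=-2.46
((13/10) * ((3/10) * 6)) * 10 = 117/5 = 23.40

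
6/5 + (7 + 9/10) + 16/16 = 10.10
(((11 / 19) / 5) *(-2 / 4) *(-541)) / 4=5951 / 760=7.83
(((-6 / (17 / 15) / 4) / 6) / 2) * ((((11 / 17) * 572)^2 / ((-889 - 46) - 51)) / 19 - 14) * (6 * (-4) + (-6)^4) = 137599030890 / 46020071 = 2989.98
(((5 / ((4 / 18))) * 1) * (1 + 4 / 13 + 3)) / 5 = 252 / 13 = 19.38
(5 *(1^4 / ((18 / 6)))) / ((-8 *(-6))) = 5 / 144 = 0.03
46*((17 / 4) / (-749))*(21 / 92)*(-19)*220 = 53295 / 214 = 249.04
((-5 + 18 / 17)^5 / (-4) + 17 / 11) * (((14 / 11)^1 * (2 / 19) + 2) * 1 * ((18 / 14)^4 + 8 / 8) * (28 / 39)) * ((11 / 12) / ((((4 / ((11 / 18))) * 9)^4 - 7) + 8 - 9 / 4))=8836011993481204004 / 84839021311470776018123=0.00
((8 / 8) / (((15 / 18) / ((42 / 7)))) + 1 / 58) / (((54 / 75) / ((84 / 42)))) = 10465 / 522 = 20.05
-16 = -16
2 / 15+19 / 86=457 / 1290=0.35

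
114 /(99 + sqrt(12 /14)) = 26334 /22867 - 38 * sqrt(42) /22867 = 1.14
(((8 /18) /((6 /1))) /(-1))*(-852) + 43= 106.11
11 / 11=1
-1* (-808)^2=-652864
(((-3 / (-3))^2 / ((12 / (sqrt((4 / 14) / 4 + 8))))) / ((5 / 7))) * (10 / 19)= 0.17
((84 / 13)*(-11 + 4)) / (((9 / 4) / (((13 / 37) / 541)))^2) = -40768 / 10818367803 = -0.00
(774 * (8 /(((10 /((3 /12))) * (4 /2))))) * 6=2322 /5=464.40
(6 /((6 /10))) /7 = 10 /7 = 1.43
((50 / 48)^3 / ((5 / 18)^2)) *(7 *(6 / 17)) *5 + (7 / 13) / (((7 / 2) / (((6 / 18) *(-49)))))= 178.44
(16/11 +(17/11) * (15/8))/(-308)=-383/27104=-0.01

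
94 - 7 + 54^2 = 3003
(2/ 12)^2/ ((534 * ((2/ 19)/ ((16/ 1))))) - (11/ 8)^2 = -289547/ 153792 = -1.88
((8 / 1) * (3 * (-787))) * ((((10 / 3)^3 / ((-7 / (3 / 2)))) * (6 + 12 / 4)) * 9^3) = 6884676000 / 7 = 983525142.86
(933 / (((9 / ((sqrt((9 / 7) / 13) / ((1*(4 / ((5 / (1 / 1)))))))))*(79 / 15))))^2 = 544055625 / 9086896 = 59.87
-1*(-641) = 641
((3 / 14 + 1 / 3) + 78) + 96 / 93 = 103613 / 1302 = 79.58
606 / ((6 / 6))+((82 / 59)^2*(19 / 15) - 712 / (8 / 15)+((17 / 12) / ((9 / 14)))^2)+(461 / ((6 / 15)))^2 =33688167309871 / 25376490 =1327534.55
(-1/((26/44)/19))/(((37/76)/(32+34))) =-2096688/481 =-4359.02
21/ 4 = 5.25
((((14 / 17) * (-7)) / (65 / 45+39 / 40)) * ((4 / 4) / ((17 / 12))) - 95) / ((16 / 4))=-24.17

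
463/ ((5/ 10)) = 926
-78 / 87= -26 / 29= -0.90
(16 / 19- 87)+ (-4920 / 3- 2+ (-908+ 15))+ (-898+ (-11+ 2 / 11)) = -737765 / 209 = -3529.98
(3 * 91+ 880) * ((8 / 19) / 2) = 4612 / 19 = 242.74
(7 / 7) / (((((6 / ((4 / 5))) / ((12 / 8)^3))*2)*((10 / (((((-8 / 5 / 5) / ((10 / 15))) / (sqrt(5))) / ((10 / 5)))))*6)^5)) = -9*sqrt(5) / 4882812500000000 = -0.00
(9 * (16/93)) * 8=384/31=12.39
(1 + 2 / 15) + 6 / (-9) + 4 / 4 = 22 / 15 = 1.47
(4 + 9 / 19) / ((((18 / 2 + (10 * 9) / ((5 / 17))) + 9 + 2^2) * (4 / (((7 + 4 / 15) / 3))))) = 1853 / 224352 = 0.01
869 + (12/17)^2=251285/289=869.50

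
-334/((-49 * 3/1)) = 334/147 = 2.27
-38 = -38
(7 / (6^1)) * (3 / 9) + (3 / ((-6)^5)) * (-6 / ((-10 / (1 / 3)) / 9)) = 559 / 1440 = 0.39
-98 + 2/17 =-1664/17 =-97.88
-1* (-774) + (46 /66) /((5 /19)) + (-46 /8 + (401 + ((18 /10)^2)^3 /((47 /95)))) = 24053035903 /19387500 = 1240.65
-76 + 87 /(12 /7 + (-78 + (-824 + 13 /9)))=-4309133 /56627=-76.10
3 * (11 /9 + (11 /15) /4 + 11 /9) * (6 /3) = 473 /30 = 15.77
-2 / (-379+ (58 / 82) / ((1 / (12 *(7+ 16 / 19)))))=1558 / 243389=0.01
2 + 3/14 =31/14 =2.21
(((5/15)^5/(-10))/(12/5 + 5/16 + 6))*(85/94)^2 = -850/22008267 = -0.00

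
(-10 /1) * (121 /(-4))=605 /2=302.50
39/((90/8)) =52/15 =3.47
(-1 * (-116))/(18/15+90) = 145/114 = 1.27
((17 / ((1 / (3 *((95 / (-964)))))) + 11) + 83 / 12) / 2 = 4660 / 723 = 6.45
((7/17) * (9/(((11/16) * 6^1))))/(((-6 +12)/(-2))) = -56/187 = -0.30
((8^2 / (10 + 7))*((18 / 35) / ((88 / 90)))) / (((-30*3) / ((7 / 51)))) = -48 / 15895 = -0.00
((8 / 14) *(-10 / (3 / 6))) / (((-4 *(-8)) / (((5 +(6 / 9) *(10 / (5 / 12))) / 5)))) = -3 / 2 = -1.50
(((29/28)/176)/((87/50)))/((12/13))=0.00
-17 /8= -2.12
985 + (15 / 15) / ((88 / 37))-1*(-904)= 166269 / 88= 1889.42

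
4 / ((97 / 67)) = 268 / 97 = 2.76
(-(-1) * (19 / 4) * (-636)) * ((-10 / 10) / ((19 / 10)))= 1590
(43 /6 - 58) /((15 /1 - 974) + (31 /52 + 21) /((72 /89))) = 0.05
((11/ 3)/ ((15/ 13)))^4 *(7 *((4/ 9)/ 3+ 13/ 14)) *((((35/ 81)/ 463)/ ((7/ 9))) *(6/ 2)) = 170191771607/ 61514295750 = 2.77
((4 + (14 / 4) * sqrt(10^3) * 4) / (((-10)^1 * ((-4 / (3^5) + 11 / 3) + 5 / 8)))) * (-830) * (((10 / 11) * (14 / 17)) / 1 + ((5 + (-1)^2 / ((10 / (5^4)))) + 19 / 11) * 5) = 41866003440 / 1554157 + 1465310120400 * sqrt(10) / 1554157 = 3008437.03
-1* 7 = -7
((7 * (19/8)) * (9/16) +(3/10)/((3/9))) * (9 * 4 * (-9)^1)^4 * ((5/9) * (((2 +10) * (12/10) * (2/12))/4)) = 188286357654/5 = 37657271530.80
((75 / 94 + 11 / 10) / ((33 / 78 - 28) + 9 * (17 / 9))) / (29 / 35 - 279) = 20293 / 31459450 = 0.00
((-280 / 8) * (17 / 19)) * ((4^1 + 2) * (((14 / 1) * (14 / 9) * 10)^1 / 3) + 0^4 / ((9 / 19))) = -2332400 / 171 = -13639.77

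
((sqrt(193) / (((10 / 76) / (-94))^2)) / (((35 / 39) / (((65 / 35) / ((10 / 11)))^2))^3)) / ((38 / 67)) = 1426376468162985285170367 * sqrt(193) / 15763127734375000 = 1257101732.96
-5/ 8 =-0.62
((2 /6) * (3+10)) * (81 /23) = 351 /23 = 15.26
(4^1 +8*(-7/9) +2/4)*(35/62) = -35/36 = -0.97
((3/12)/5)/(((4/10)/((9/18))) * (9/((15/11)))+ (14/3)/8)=15/1759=0.01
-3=-3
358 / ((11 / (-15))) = -5370 / 11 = -488.18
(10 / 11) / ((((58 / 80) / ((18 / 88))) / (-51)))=-45900 / 3509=-13.08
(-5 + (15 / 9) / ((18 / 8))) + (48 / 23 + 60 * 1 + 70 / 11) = 438491 / 6831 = 64.19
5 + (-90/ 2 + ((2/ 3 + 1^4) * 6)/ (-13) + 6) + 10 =-322/ 13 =-24.77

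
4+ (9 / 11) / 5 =229 / 55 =4.16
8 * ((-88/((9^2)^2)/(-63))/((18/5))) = 0.00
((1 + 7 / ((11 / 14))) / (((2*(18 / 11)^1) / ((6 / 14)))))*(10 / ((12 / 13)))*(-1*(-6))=7085 / 84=84.35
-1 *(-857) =857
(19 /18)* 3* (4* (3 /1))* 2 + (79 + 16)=171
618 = 618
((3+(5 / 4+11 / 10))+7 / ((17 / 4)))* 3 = 7137 / 340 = 20.99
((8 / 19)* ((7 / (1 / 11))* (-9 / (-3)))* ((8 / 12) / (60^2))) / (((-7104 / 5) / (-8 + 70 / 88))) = 2219 / 24295680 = 0.00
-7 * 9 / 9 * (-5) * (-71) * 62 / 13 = -154070 / 13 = -11851.54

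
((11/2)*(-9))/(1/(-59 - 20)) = 7821/2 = 3910.50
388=388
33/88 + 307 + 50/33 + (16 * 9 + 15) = 123523/264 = 467.89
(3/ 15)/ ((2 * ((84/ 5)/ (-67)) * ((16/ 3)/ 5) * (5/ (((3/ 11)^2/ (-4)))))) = 603/ 433664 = 0.00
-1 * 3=-3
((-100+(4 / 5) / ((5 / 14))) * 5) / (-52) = 9.40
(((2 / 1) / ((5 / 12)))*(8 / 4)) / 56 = 6 / 35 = 0.17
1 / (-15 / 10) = -2 / 3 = -0.67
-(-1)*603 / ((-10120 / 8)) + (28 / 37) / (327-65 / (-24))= -175696863 / 370367965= -0.47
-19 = -19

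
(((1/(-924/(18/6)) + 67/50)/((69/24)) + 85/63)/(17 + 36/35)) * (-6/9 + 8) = 1445798/1959255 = 0.74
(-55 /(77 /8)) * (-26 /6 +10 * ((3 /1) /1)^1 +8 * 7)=-1400 /3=-466.67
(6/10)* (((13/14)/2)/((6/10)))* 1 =0.46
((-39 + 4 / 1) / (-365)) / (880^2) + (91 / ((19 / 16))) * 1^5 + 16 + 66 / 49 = 4946140819317 / 52630547200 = 93.98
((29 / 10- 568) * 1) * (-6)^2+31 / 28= -2847949 / 140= -20342.49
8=8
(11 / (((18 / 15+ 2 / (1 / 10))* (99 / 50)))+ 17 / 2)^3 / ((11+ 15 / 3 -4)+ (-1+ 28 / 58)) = 16937954956091 / 289127471112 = 58.58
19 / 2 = 9.50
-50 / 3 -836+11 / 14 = -35779 / 42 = -851.88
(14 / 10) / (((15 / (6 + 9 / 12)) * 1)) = 63 / 100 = 0.63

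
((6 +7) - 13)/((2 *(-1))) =0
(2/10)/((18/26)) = 13/45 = 0.29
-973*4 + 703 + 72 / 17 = -54141 / 17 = -3184.76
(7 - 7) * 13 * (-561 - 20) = 0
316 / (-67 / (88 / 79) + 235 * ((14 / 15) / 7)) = -83424 / 7607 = -10.97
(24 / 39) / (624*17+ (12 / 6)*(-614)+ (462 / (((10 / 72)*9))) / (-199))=1990 / 30326569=0.00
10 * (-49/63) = -70/9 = -7.78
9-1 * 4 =5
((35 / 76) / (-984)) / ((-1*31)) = 35 / 2318304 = 0.00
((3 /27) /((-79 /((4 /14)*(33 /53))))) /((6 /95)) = -1045 /263781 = -0.00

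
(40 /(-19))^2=1600 /361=4.43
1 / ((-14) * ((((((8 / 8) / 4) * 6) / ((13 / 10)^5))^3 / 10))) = -51185893014090757 / 4725000000000000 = -10.83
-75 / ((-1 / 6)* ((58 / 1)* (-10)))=-45 / 58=-0.78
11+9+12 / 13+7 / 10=2811 / 130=21.62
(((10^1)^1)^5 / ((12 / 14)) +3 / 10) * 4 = 7000018 / 15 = 466667.87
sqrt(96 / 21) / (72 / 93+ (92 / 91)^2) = 36673 * sqrt(14) / 115282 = 1.19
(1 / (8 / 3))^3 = 27 / 512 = 0.05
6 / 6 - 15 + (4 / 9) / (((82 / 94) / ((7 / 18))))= -45836 / 3321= -13.80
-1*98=-98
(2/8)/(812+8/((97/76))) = 97/317488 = 0.00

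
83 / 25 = 3.32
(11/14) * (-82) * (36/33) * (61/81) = -52.93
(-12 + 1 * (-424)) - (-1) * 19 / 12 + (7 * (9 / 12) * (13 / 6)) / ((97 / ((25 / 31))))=-31344157 / 72168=-434.32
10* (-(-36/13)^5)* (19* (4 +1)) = 154710.34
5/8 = 0.62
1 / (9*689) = 1 / 6201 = 0.00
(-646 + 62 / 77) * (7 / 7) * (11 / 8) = -6210 / 7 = -887.14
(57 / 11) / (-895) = -57 / 9845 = -0.01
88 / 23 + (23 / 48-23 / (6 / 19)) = -75655 / 1104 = -68.53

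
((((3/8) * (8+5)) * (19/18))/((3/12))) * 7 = 1729/12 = 144.08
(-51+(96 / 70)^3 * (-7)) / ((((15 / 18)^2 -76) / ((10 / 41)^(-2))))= 6399067743 / 415121875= 15.41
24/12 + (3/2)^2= 17/4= 4.25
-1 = -1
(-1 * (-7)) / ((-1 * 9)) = -7 / 9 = -0.78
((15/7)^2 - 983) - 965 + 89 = -90866/49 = -1854.41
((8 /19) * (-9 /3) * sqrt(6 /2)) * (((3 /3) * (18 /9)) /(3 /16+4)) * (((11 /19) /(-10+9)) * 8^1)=67584 * sqrt(3) /24187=4.84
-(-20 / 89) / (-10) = -2 / 89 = -0.02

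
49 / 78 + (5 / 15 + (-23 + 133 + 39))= 3899 / 26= 149.96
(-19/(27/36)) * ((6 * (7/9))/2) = -532/9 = -59.11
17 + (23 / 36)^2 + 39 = 73105 / 1296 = 56.41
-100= -100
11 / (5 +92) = 11 / 97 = 0.11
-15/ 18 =-5/ 6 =-0.83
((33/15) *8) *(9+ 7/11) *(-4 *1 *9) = -6105.60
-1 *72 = -72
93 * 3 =279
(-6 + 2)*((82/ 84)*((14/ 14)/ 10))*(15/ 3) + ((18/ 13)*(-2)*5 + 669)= 178324/ 273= 653.20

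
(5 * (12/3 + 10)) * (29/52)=1015/26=39.04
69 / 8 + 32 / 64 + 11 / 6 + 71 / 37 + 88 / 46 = 302077 / 20424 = 14.79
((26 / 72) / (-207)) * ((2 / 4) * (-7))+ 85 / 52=317893 / 193752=1.64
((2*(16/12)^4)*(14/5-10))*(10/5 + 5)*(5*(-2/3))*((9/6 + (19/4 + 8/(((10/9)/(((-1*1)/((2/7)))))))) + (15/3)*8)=22353.54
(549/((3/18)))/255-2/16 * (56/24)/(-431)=11358307/879240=12.92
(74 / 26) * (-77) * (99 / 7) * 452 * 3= -54637308 / 13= -4202869.85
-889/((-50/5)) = 889/10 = 88.90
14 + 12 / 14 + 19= 237 / 7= 33.86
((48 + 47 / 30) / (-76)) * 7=-10409 / 2280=-4.57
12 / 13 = 0.92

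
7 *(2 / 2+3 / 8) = 77 / 8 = 9.62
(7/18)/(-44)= -7/792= -0.01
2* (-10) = -20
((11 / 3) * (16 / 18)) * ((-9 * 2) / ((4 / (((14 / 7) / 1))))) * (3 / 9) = -88 / 9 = -9.78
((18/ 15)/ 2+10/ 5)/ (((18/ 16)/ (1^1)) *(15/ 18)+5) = 208/ 475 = 0.44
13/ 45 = 0.29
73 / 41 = 1.78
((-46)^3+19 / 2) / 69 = -194653 / 138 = -1410.53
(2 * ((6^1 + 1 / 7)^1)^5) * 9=2646151974 / 16807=157443.44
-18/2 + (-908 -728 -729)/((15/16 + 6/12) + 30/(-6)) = 37327/57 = 654.86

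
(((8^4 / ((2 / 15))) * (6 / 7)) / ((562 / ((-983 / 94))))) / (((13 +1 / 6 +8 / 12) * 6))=-45296640 / 7673267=-5.90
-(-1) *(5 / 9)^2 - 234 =-18929 / 81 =-233.69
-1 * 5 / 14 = -5 / 14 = -0.36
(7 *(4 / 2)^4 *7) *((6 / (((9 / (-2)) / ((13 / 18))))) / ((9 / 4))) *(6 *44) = -7175168 / 81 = -88582.32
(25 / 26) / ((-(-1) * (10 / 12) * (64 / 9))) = 135 / 832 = 0.16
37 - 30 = 7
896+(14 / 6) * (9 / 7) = 899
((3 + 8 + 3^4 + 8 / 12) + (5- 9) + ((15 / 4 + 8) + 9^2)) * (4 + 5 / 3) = 37009 / 36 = 1028.03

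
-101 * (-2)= 202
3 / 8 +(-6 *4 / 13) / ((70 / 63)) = -669 / 520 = -1.29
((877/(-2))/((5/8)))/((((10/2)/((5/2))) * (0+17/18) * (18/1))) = -1754/85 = -20.64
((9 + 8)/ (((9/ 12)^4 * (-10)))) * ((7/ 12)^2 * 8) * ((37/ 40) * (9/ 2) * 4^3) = -7890176/ 2025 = -3896.38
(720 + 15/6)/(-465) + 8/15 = -949/930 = -1.02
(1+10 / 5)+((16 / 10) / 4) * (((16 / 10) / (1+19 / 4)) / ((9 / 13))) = 16357 / 5175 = 3.16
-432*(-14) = 6048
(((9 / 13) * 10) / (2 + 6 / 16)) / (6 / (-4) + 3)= 480 / 247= 1.94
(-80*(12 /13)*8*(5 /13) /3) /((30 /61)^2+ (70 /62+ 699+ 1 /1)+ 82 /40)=-29529856000 /274254229379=-0.11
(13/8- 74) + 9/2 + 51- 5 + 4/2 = -159/8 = -19.88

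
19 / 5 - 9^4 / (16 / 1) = -406.26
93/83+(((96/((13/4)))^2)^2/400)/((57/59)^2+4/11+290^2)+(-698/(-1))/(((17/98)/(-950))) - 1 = -3822576.33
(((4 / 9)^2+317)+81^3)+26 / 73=3144288328 / 5913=531758.55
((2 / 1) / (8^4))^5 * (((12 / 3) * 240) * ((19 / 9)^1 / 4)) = 95 / 6755399441055744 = 0.00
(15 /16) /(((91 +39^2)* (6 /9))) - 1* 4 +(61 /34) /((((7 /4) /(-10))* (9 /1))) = -283870141 /55246464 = -5.14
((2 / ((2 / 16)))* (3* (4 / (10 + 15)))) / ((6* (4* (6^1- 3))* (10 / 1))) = 4 / 375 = 0.01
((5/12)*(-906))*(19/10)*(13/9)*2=-37297/18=-2072.06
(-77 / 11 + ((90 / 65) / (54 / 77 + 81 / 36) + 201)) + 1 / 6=1533341 / 7878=194.64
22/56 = 11/28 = 0.39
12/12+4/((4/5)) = 6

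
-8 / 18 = -4 / 9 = -0.44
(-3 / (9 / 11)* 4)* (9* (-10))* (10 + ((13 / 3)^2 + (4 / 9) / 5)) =38104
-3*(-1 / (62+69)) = 0.02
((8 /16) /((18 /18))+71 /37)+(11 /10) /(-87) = 2.41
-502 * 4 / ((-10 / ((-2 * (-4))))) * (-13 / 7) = -104416 / 35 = -2983.31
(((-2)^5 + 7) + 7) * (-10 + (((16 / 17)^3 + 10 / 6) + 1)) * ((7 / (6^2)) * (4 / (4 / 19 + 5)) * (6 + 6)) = 101929072 / 486387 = 209.56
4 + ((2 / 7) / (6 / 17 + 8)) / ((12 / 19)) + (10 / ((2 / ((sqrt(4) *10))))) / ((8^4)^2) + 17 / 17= 31607263643 / 6253707264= 5.05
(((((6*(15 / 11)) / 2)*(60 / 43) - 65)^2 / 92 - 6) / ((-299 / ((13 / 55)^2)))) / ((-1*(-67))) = -8619307021 / 95948486058700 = -0.00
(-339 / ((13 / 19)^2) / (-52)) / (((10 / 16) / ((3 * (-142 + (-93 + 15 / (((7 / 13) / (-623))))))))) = -1175774.21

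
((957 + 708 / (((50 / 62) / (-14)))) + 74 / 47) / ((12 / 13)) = -173100967 / 14100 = -12276.66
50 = 50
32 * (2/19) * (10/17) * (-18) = -35.67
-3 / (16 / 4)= -3 / 4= -0.75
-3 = -3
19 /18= 1.06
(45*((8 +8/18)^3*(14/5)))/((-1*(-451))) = 6145664/36531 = 168.23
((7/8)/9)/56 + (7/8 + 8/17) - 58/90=11471/16320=0.70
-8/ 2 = -4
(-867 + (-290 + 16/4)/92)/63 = -40025/2898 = -13.81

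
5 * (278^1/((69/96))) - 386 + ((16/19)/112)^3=1547.91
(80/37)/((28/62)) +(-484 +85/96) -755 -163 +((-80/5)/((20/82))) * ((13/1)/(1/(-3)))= 1162.07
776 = 776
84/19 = 4.42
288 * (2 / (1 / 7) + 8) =6336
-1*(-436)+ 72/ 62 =13552/ 31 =437.16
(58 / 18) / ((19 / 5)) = 145 / 171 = 0.85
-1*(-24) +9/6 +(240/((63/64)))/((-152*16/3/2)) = 6623/266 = 24.90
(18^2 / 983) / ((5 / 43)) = 2.83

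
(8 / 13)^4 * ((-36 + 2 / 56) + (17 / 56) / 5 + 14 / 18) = -3486208 / 692055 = -5.04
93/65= 1.43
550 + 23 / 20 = 11023 / 20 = 551.15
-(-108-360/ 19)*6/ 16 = 1809/ 38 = 47.61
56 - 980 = -924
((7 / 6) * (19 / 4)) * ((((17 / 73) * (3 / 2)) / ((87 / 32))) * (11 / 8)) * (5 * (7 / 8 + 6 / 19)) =1184645 / 203232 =5.83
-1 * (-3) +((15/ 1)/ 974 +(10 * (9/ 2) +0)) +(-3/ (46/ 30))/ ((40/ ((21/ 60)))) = 86020599/ 1792160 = 48.00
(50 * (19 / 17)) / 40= 95 / 68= 1.40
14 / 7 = 2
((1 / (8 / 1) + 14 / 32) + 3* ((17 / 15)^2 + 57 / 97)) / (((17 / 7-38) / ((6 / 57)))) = -5034421 / 275344200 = -0.02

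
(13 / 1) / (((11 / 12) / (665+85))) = 117000 / 11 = 10636.36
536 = 536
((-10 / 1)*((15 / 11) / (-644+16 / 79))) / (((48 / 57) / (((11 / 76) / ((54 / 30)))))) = 1975 / 976512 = 0.00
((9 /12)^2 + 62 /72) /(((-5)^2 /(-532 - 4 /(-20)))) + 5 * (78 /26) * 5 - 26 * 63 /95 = 1879279 /68400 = 27.47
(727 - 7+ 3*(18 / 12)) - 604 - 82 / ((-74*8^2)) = 285385 / 2368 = 120.52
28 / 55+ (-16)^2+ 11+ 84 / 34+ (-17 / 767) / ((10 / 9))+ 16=285.96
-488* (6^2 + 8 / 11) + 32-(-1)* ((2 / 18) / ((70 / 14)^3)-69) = -222253864 / 12375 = -17959.91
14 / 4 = 7 / 2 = 3.50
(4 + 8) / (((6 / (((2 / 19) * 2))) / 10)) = 80 / 19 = 4.21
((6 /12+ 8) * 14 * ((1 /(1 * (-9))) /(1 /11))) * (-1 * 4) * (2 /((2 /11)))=57596 /9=6399.56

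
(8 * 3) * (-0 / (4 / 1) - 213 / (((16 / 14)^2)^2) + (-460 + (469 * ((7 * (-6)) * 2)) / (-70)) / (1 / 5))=4781793 / 512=9339.44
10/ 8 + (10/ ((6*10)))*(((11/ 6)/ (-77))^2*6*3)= 184/ 147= 1.25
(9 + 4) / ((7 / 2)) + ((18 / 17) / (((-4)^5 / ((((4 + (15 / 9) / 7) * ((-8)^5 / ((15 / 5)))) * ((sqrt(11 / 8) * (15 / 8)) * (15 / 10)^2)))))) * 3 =26 / 7 + 36045 * sqrt(22) / 238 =714.08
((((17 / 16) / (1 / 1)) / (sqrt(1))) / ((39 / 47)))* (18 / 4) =2397 / 416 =5.76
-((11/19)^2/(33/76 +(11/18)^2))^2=-793881/4609609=-0.17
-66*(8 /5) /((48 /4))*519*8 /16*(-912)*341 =3550906656 /5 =710181331.20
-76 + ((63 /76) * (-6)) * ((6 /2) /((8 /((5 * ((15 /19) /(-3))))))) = -424801 /5776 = -73.55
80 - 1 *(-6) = 86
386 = 386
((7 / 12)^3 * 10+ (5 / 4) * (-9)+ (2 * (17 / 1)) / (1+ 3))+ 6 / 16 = -0.39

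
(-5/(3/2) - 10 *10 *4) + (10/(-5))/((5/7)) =-6092/15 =-406.13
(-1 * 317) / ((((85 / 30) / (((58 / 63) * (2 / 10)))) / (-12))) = 147088 / 595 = 247.21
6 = 6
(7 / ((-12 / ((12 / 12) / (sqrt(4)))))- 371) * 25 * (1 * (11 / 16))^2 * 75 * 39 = -26281880625 / 2048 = -12832949.52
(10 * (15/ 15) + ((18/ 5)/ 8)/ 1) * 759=158631/ 20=7931.55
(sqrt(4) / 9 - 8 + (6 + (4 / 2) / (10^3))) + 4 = 10009 / 4500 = 2.22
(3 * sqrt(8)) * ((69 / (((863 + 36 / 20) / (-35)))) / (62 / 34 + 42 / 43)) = -1151325 * sqrt(2) / 192418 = -8.46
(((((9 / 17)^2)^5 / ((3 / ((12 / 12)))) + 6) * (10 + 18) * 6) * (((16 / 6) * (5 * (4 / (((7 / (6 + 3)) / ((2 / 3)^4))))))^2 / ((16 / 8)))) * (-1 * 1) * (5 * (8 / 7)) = -4228251880141094912000 / 8001479790882081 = -528433.74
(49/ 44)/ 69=49/ 3036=0.02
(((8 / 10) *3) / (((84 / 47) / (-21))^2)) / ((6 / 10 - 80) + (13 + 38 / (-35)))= -4.91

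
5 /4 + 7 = 33 /4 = 8.25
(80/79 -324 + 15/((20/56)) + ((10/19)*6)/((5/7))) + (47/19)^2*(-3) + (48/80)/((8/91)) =-328651393/1140760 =-288.10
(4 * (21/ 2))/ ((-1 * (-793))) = 42/ 793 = 0.05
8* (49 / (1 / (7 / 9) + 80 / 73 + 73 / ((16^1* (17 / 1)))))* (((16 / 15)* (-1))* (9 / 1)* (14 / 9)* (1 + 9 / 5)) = -170864533504 / 27624525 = -6185.25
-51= -51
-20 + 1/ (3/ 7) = -53/ 3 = -17.67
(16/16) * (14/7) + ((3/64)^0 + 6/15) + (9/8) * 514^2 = 2972239/10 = 297223.90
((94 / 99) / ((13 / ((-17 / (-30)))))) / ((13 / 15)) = 799 / 16731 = 0.05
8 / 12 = 2 / 3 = 0.67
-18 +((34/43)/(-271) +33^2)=1071.00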